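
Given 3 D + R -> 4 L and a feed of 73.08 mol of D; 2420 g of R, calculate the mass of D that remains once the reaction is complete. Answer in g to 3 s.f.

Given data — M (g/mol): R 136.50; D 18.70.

372 g

n(D) = 73.08 mol
n(R) = 2420 / 136.50 = 17.73 mol
n/ν → D: 24.36, R: 17.73; R is limiting.
D consumed = (3/1) × 17.73 = 53.19 mol
D remaining = 73.08 − 53.19 = 19.89 mol
mass = 19.89 × 18.70 = 371.9 g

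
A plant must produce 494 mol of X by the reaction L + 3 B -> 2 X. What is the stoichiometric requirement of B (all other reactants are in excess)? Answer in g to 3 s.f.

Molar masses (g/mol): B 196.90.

n(X) = 494.0 mol
n(B) = (3/2) × 494.0 = 741.0 mol
mass = 741.0 × 196.90 = 145900 g

146000 g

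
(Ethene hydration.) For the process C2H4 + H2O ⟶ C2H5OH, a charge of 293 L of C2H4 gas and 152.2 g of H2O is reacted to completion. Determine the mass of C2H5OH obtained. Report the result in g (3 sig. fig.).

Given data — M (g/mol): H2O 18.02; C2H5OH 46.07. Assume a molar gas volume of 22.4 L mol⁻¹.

389 g

n(C2H4) = 293.0 / 22.4 = 13.08 mol
n(H2O) = 152.2 / 18.02 = 8.446 mol
n/ν → C2H4: 13.08, H2O: 8.446; H2O is limiting.
n(C2H5OH) = (1/1) × 8.446 = 8.446 mol
mass = 8.446 × 46.07 = 389.1 g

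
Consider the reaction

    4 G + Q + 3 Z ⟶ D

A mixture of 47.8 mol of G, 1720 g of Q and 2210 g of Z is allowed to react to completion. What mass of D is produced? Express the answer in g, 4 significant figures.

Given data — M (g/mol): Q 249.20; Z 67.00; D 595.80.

n(G) = 47.80 mol
n(Q) = 1720 / 249.20 = 6.902 mol
n(Z) = 2210 / 67.00 = 32.99 mol
n/ν for G = 47.80/4 = 11.95
n/ν for Q = 6.902/1 = 6.902
n/ν for Z = 32.99/3 = 11.00
Smallest n/ν is Q → limiting reagent.
n(D) = (1/1) × 6.902 = 6.902 mol
mass = 6.902 × 595.80 = 4112 g

4112 g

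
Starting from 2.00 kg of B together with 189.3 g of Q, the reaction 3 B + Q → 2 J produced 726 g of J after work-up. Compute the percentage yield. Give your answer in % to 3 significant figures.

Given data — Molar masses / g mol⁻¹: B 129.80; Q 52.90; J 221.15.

45.9 %

n(B) = 2.000×1000 / 129.80 = 15.41 mol
n(Q) = 189.3 / 52.90 = 3.578 mol
n/ν for B = 15.41/3 = 5.137
n/ν for Q = 3.578/1 = 3.578
Smallest n/ν is Q → limiting reagent.
theoretical n(J) = (2/1) × 3.578 = 7.156 mol → 1583 g
% yield = 726 / 1583 × 100 = 45.86 %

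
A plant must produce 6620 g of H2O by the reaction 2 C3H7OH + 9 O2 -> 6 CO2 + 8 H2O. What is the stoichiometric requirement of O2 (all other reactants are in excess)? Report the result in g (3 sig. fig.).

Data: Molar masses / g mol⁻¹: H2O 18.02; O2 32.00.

n(H2O) = 6620 / 18.02 = 367.4 mol
n(O2) = (9/8) × 367.4 = 413.3 mol
mass = 413.3 × 32.00 = 13230 g

13200 g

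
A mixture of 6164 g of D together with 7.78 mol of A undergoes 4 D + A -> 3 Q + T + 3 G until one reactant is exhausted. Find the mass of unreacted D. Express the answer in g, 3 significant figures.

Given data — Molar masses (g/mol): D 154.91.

n(D) = 6164 / 154.91 = 39.79 mol
n(A) = 7.780 mol
n/ν for D = 39.79/4 = 9.948
n/ν for A = 7.780/1 = 7.780
Smallest n/ν is A → limiting reagent.
D consumed = (4/1) × 7.780 = 31.12 mol
D remaining = 39.79 − 31.12 = 8.670 mol
mass = 8.670 × 154.91 = 1343 g

1340 g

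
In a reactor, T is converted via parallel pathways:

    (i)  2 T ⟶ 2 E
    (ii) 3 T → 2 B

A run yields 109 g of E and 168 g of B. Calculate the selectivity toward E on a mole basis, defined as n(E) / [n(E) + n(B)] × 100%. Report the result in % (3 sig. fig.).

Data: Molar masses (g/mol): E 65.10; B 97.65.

49.3 %

n(E) = 109 / 65.10 = 1.674 mol
n(B) = 168 / 97.65 = 1.720 mol
selectivity = 1.674/(1.674+1.720) × 100 = 49.32 %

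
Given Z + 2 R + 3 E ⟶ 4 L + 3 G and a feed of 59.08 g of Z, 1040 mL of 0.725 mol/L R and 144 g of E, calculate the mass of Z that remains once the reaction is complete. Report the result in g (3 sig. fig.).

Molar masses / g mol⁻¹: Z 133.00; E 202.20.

n(Z) = 59.08 / 133.00 = 0.4442 mol
n(R) = 0.725 × 1040/1000 = 0.7540 mol
n(E) = 144.0 / 202.20 = 0.7122 mol
n/ν → Z: 0.4442, R: 0.3770, E: 0.2374; E is limiting.
Z consumed = (1/3) × 0.7122 = 0.2374 mol
Z remaining = 0.4442 − 0.2374 = 0.2068 mol
mass = 0.2068 × 133.00 = 27.50 g

27.5 g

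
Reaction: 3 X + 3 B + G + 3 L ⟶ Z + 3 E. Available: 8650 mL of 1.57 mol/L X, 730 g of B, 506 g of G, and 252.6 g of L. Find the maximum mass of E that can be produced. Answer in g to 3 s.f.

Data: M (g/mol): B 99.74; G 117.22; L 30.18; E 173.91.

1270 g

n(X) = 1.57 × 8650/1000 = 13.58 mol
n(B) = 730.0 / 99.74 = 7.319 mol
n(G) = 506.0 / 117.22 = 4.317 mol
n(L) = 252.6 / 30.18 = 8.370 mol
n/ν → X: 4.527, B: 2.440, G: 4.317, L: 2.790; B is limiting.
n(E) = (3/3) × 7.319 = 7.319 mol
mass = 7.319 × 173.91 = 1273 g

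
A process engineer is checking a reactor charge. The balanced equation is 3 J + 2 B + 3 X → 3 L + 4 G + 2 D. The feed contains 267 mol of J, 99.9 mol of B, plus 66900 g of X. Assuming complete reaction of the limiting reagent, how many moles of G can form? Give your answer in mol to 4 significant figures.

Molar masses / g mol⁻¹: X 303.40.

n(J) = 267.0 mol
n(B) = 99.90 mol
n(X) = 66900 / 303.40 = 220.5 mol
n/ν → J: 89.00, B: 49.95, X: 73.50; B is limiting.
n(G) = (4/2) × 99.90 = 199.8 mol

199.8 mol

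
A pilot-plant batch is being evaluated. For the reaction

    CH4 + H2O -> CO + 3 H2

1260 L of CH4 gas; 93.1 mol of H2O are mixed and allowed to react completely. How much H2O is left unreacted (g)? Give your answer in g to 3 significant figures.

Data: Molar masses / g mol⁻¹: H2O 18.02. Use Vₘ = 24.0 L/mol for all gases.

n(CH4) = 1260 / 24.0 = 52.50 mol
n(H2O) = 93.10 mol
n/ν → CH4: 52.50, H2O: 93.10; CH4 is limiting.
H2O consumed = (1/1) × 52.50 = 52.50 mol
H2O remaining = 93.10 − 52.50 = 40.60 mol
mass = 40.60 × 18.02 = 731.6 g

732 g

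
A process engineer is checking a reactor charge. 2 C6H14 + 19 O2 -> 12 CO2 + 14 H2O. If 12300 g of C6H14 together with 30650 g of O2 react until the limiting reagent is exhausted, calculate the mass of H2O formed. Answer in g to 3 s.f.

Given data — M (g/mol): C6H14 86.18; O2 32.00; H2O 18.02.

n(C6H14) = 12300 / 86.18 = 142.7 mol
n(O2) = 30650 / 32.00 = 957.8 mol
n/ν for C6H14 = 142.7/2 = 71.35
n/ν for O2 = 957.8/19 = 50.41
Smallest n/ν is O2 → limiting reagent.
n(H2O) = (14/19) × 957.8 = 705.7 mol
mass = 705.7 × 18.02 = 12720 g

12700 g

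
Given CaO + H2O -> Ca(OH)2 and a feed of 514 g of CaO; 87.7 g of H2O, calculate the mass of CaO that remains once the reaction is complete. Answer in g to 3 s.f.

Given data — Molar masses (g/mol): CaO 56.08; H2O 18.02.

241 g

n(CaO) = 514.0 / 56.08 = 9.165 mol
n(H2O) = 87.70 / 18.02 = 4.867 mol
n/ν for CaO = 9.165/1 = 9.165
n/ν for H2O = 4.867/1 = 4.867
Smallest n/ν is H2O → limiting reagent.
CaO consumed = (1/1) × 4.867 = 4.867 mol
CaO remaining = 9.165 − 4.867 = 4.298 mol
mass = 4.298 × 56.08 = 241.0 g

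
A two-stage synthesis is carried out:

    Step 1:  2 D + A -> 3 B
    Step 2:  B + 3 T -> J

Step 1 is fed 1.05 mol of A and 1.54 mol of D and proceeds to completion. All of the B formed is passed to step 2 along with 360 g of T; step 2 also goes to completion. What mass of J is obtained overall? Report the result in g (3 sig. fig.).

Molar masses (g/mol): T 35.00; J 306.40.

Step 1:
n(A) = 1.050 mol
n(D) = 1.540 mol
n/ν → A: 1.050, D: 0.7700; D is limiting.
n(B) produced = (3/2) × 1.540 = 2.310 mol
Step 2:
n(B) available = 2.310 mol
n(T) = 360.0 / 35.00 = 10.29 mol
n/ν → B: 2.310, T: 3.430; B is limiting.
n(J) = (1/1) × 2.310 = 2.310 mol
mass = 2.310 × 306.40 = 707.8 g

708 g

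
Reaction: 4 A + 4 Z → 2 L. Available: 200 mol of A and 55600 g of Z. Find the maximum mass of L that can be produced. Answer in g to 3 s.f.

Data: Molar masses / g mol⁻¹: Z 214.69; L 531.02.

n(A) = 200.0 mol
n(Z) = 55600 / 214.69 = 259.0 mol
n/ν for A = 200.0/4 = 50.00
n/ν for Z = 259.0/4 = 64.75
Smallest n/ν is A → limiting reagent.
n(L) = (2/4) × 200.0 = 100.0 mol
mass = 100.0 × 531.02 = 53100 g

53100 g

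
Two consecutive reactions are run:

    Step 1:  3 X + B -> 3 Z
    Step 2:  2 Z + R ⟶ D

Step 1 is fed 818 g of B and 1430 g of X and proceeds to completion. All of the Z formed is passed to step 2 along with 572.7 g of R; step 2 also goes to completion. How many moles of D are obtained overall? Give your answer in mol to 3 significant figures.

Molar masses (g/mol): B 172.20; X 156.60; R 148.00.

Step 1:
n(B) = 818.0 / 172.20 = 4.750 mol
n(X) = 1430 / 156.60 = 9.132 mol
n/ν for B = 4.750/1 = 4.750
n/ν for X = 9.132/3 = 3.044
Smallest n/ν is X → limiting reagent.
n(Z) produced = (3/3) × 9.132 = 9.132 mol
Step 2:
n(Z) available = 9.132 mol
n(R) = 572.7 / 148.00 = 3.870 mol
n/ν for Z = 9.132/2 = 4.566
n/ν for R = 3.870/1 = 3.870
Smallest n/ν is R → limiting reagent.
n(D) = (1/1) × 3.870 = 3.870 mol

3.87 mol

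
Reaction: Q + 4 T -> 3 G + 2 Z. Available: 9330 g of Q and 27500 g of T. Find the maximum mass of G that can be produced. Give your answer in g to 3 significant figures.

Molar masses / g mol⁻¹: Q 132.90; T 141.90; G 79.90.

n(Q) = 9330 / 132.90 = 70.20 mol
n(T) = 27500 / 141.90 = 193.8 mol
n/ν → Q: 70.20, T: 48.45; T is limiting.
n(G) = (3/4) × 193.8 = 145.4 mol
mass = 145.4 × 79.90 = 11620 g

11600 g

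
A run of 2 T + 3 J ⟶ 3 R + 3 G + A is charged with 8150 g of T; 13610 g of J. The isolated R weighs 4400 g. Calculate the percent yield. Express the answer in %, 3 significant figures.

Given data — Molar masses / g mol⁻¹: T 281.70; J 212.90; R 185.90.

54.5 %

n(T) = 8150 / 281.70 = 28.93 mol
n(J) = 13610 / 212.90 = 63.93 mol
n/ν for T = 28.93/2 = 14.47
n/ν for J = 63.93/3 = 21.31
Smallest n/ν is T → limiting reagent.
theoretical n(R) = (3/2) × 28.93 = 43.40 mol → 8068 g
% yield = 4400 / 8068 × 100 = 54.54 %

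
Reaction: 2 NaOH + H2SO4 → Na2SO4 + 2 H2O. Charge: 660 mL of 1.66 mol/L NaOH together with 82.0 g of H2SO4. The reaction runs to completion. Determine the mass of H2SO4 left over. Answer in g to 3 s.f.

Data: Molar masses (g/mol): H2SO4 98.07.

n(NaOH) = 1.66 × 660.0/1000 = 1.096 mol
n(H2SO4) = 82.00 / 98.07 = 0.8361 mol
n/ν for NaOH = 1.096/2 = 0.5480
n/ν for H2SO4 = 0.8361/1 = 0.8361
Smallest n/ν is NaOH → limiting reagent.
H2SO4 consumed = (1/2) × 1.096 = 0.5480 mol
H2SO4 remaining = 0.8361 − 0.5480 = 0.2881 mol
mass = 0.2881 × 98.07 = 28.25 g

28.3 g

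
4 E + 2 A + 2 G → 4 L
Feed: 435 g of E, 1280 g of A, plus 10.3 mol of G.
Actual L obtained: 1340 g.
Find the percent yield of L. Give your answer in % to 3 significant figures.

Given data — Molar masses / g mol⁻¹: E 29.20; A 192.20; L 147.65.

68.1 %

n(E) = 435.0 / 29.20 = 14.90 mol
n(A) = 1280 / 192.20 = 6.660 mol
n(G) = 10.30 mol
n/ν → E: 3.725, A: 3.330, G: 5.150; A is limiting.
theoretical n(L) = (4/2) × 6.660 = 13.32 mol → 1967 g
% yield = 1340 / 1967 × 100 = 68.12 %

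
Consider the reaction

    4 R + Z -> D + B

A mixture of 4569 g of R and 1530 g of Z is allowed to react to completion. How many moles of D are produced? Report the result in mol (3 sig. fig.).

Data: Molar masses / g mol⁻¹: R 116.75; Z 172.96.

n(R) = 4569 / 116.75 = 39.13 mol
n(Z) = 1530 / 172.96 = 8.846 mol
n/ν for R = 39.13/4 = 9.783
n/ν for Z = 8.846/1 = 8.846
Smallest n/ν is Z → limiting reagent.
n(D) = (1/1) × 8.846 = 8.846 mol

8.85 mol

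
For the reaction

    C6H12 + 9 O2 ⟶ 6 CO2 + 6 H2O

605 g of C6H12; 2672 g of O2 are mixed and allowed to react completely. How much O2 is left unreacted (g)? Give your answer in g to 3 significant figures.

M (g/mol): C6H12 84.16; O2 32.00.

602 g

n(C6H12) = 605.0 / 84.16 = 7.189 mol
n(O2) = 2672 / 32.00 = 83.50 mol
n/ν → C6H12: 7.189, O2: 9.278; C6H12 is limiting.
O2 consumed = (9/1) × 7.189 = 64.70 mol
O2 remaining = 83.50 − 64.70 = 18.80 mol
mass = 18.80 × 32.00 = 601.6 g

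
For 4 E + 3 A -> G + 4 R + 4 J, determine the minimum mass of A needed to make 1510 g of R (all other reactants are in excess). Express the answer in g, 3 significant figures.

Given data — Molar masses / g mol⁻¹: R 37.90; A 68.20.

2040 g

n(R) = 1510 / 37.90 = 39.84 mol
n(A) = (3/4) × 39.84 = 29.88 mol
mass = 29.88 × 68.20 = 2038 g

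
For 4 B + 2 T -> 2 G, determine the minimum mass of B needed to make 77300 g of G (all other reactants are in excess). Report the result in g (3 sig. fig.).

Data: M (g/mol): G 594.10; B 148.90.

n(G) = 77300 / 594.10 = 130.1 mol
n(B) = (4/2) × 130.1 = 260.2 mol
mass = 260.2 × 148.90 = 38740 g

38700 g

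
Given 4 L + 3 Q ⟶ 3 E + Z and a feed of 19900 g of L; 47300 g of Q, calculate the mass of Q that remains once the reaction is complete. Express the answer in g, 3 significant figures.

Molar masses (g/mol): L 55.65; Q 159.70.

4470 g

n(L) = 19900 / 55.65 = 357.6 mol
n(Q) = 47300 / 159.70 = 296.2 mol
n/ν → L: 89.40, Q: 98.73; L is limiting.
Q consumed = (3/4) × 357.6 = 268.2 mol
Q remaining = 296.2 − 268.2 = 28.00 mol
mass = 28.00 × 159.70 = 4472 g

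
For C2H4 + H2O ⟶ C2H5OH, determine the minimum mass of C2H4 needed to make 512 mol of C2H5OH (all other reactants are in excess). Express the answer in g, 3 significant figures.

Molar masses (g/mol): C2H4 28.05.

14400 g

n(C2H5OH) = 512.0 mol
n(C2H4) = (1/1) × 512.0 = 512.0 mol
mass = 512.0 × 28.05 = 14360 g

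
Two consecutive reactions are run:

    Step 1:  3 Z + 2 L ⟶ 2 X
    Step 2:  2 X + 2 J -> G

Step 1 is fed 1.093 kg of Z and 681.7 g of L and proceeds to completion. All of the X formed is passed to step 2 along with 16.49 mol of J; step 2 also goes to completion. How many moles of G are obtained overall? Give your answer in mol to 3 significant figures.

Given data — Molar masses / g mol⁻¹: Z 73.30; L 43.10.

4.97 mol

Step 1:
n(Z) = 1.093×1000 / 73.30 = 14.91 mol
n(L) = 681.7 / 43.10 = 15.82 mol
n/ν for Z = 14.91/3 = 4.970
n/ν for L = 15.82/2 = 7.910
Smallest n/ν is Z → limiting reagent.
n(X) produced = (2/3) × 14.91 = 9.940 mol
Step 2:
n(X) available = 9.940 mol
n(J) = 16.49 mol
n/ν for X = 9.940/2 = 4.970
n/ν for J = 16.49/2 = 8.245
Smallest n/ν is X → limiting reagent.
n(G) = (1/2) × 9.940 = 4.970 mol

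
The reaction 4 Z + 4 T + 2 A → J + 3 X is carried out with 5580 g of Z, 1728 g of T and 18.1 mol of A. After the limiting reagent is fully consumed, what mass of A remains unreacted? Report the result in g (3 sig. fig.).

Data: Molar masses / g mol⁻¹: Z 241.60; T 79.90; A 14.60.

106 g

n(Z) = 5580 / 241.60 = 23.10 mol
n(T) = 1728 / 79.90 = 21.63 mol
n(A) = 18.10 mol
n/ν → Z: 5.775, T: 5.408, A: 9.050; T is limiting.
A consumed = (2/4) × 21.63 = 10.82 mol
A remaining = 18.10 − 10.82 = 7.280 mol
mass = 7.280 × 14.60 = 106.3 g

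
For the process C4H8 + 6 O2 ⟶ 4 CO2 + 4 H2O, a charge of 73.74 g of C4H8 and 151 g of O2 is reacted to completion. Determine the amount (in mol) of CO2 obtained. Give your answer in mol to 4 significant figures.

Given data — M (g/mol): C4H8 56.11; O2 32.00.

n(C4H8) = 73.74 / 56.11 = 1.314 mol
n(O2) = 151.0 / 32.00 = 4.719 mol
n/ν → C4H8: 1.314, O2: 0.7865; O2 is limiting.
n(CO2) = (4/6) × 4.719 = 3.146 mol

3.146 mol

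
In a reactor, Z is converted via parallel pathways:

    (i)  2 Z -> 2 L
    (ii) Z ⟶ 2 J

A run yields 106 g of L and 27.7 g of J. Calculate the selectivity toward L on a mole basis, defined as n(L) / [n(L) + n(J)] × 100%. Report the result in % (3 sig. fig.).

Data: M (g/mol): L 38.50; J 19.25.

n(L) = 106 / 38.50 = 2.753 mol
n(J) = 27.7 / 19.25 = 1.439 mol
selectivity = 2.753/(2.753+1.439) × 100 = 65.67 %

65.7 %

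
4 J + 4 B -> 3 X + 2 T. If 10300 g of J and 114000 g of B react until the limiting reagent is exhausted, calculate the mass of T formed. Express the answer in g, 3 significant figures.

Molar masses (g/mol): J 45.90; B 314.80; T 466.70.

52400 g

n(J) = 10300 / 45.90 = 224.4 mol
n(B) = 114000 / 314.80 = 362.1 mol
n/ν for J = 224.4/4 = 56.10
n/ν for B = 362.1/4 = 90.53
Smallest n/ν is J → limiting reagent.
n(T) = (2/4) × 224.4 = 112.2 mol
mass = 112.2 × 466.70 = 52360 g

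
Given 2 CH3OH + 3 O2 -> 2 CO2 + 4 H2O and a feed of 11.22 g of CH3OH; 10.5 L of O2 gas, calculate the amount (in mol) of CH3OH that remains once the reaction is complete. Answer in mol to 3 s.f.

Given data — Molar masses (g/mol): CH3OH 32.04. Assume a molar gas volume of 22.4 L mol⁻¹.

0.0377 mol

n(CH3OH) = 11.22 / 32.04 = 0.3502 mol
n(O2) = 10.50 / 22.4 = 0.4688 mol
n/ν → CH3OH: 0.1751, O2: 0.1563; O2 is limiting.
CH3OH consumed = (2/3) × 0.4688 = 0.3125 mol
CH3OH remaining = 0.3502 − 0.3125 = 0.03770 mol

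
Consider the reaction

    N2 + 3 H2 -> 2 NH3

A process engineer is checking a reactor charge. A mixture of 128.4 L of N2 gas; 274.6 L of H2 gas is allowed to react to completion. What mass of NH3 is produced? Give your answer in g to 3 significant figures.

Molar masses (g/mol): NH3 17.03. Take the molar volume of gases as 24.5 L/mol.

127 g

n(N2) = 128.4 / 24.5 = 5.241 mol
n(H2) = 274.6 / 24.5 = 11.21 mol
n/ν for N2 = 5.241/1 = 5.241
n/ν for H2 = 11.21/3 = 3.737
Smallest n/ν is H2 → limiting reagent.
n(NH3) = (2/3) × 11.21 = 7.473 mol
mass = 7.473 × 17.03 = 127.3 g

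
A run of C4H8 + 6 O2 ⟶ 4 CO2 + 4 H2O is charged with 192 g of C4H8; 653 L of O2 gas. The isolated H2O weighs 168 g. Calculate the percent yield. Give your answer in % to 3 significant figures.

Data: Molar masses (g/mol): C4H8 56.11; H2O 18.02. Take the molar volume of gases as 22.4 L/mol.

68.1 %

n(C4H8) = 192.0 / 56.11 = 3.422 mol
n(O2) = 653.0 / 22.4 = 29.15 mol
n/ν for C4H8 = 3.422/1 = 3.422
n/ν for O2 = 29.15/6 = 4.858
Smallest n/ν is C4H8 → limiting reagent.
theoretical n(H2O) = (4/1) × 3.422 = 13.69 mol → 246.7 g
% yield = 168 / 246.7 × 100 = 68.10 %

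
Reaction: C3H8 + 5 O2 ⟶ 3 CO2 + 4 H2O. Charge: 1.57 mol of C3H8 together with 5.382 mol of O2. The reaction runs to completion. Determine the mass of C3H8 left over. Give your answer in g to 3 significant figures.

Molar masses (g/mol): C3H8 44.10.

21.8 g

n(C3H8) = 1.570 mol
n(O2) = 5.382 mol
n/ν for C3H8 = 1.570/1 = 1.570
n/ν for O2 = 5.382/5 = 1.076
Smallest n/ν is O2 → limiting reagent.
C3H8 consumed = (1/5) × 5.382 = 1.076 mol
C3H8 remaining = 1.570 − 1.076 = 0.4940 mol
mass = 0.4940 × 44.10 = 21.79 g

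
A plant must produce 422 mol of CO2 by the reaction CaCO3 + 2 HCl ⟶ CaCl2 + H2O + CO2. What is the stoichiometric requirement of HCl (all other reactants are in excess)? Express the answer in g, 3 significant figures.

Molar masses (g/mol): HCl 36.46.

n(CO2) = 422.0 mol
n(HCl) = (2/1) × 422.0 = 844.0 mol
mass = 844.0 × 36.46 = 30770 g

30800 g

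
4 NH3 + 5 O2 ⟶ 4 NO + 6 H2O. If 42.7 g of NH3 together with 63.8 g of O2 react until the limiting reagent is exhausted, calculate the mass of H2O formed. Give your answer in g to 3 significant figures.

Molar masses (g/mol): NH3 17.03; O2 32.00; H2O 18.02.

43.1 g

n(NH3) = 42.70 / 17.03 = 2.507 mol
n(O2) = 63.80 / 32.00 = 1.994 mol
n/ν for NH3 = 2.507/4 = 0.6268
n/ν for O2 = 1.994/5 = 0.3988
Smallest n/ν is O2 → limiting reagent.
n(H2O) = (6/5) × 1.994 = 2.393 mol
mass = 2.393 × 18.02 = 43.12 g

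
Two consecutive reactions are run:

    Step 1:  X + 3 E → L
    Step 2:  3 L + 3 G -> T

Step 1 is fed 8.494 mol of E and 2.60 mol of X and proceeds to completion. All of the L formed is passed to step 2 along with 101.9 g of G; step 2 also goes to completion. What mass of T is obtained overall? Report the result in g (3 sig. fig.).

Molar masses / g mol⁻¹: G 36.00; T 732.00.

Step 1:
n(E) = 8.494 mol
n(X) = 2.600 mol
n/ν for E = 8.494/3 = 2.831
n/ν for X = 2.600/1 = 2.600
Smallest n/ν is X → limiting reagent.
n(L) produced = (1/1) × 2.600 = 2.600 mol
Step 2:
n(L) available = 2.600 mol
n(G) = 101.9 / 36.00 = 2.831 mol
n/ν for L = 2.600/3 = 0.8667
n/ν for G = 2.831/3 = 0.9437
Smallest n/ν is L → limiting reagent.
n(T) = (1/3) × 2.600 = 0.8667 mol
mass = 0.8667 × 732.00 = 634.4 g

634 g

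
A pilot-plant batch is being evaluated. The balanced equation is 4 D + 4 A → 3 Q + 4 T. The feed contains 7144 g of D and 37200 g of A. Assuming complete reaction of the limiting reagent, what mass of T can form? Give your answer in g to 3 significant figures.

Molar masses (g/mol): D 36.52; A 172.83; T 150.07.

n(D) = 7144 / 36.52 = 195.6 mol
n(A) = 37200 / 172.83 = 215.2 mol
n/ν → D: 48.90, A: 53.80; D is limiting.
n(T) = (4/4) × 195.6 = 195.6 mol
mass = 195.6 × 150.07 = 29350 g

29400 g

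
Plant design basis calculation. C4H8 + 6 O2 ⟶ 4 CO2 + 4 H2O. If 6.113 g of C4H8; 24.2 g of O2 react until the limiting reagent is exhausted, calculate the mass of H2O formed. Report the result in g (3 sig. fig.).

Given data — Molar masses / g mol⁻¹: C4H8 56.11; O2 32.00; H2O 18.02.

n(C4H8) = 6.113 / 56.11 = 0.1089 mol
n(O2) = 24.20 / 32.00 = 0.7563 mol
n/ν for C4H8 = 0.1089/1 = 0.1089
n/ν for O2 = 0.7563/6 = 0.1261
Smallest n/ν is C4H8 → limiting reagent.
n(H2O) = (4/1) × 0.1089 = 0.4356 mol
mass = 0.4356 × 18.02 = 7.850 g

7.85 g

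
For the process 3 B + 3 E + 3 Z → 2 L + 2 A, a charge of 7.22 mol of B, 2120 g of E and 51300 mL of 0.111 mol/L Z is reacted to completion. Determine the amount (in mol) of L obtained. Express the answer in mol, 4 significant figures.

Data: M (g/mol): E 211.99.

3.796 mol

n(B) = 7.220 mol
n(E) = 2120 / 211.99 = 10.00 mol
n(Z) = 0.111 × 51300/1000 = 5.694 mol
n/ν for B = 7.220/3 = 2.407
n/ν for E = 10.00/3 = 3.333
n/ν for Z = 5.694/3 = 1.898
Smallest n/ν is Z → limiting reagent.
n(L) = (2/3) × 5.694 = 3.796 mol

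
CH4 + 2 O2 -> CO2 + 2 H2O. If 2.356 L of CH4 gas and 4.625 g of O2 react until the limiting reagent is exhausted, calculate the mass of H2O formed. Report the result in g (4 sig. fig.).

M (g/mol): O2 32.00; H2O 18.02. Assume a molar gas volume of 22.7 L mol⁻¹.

2.604 g

n(CH4) = 2.356 / 22.7 = 0.1038 mol
n(O2) = 4.625 / 32.00 = 0.1445 mol
n/ν for CH4 = 0.1038/1 = 0.1038
n/ν for O2 = 0.1445/2 = 0.07225
Smallest n/ν is O2 → limiting reagent.
n(H2O) = (2/2) × 0.1445 = 0.1445 mol
mass = 0.1445 × 18.02 = 2.604 g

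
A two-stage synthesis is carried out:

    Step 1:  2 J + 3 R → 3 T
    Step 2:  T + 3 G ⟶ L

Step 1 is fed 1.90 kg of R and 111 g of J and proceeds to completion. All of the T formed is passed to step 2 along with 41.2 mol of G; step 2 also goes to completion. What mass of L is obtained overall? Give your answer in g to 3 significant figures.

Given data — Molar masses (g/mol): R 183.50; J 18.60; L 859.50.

Step 1:
n(R) = 1.900×1000 / 183.50 = 10.35 mol
n(J) = 111.0 / 18.60 = 5.968 mol
n/ν for R = 10.35/3 = 3.450
n/ν for J = 5.968/2 = 2.984
Smallest n/ν is J → limiting reagent.
n(T) produced = (3/2) × 5.968 = 8.952 mol
Step 2:
n(T) available = 8.952 mol
n(G) = 41.20 mol
n/ν for T = 8.952/1 = 8.952
n/ν for G = 41.20/3 = 13.73
Smallest n/ν is T → limiting reagent.
n(L) = (1/1) × 8.952 = 8.952 mol
mass = 8.952 × 859.50 = 7694 g

7690 g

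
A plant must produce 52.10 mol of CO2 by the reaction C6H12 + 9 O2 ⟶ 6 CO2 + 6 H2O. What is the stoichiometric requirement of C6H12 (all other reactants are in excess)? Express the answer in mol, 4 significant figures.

8.683 mol

n(CO2) = 52.10 mol
n(C6H12) = (1/6) × 52.10 = 8.683 mol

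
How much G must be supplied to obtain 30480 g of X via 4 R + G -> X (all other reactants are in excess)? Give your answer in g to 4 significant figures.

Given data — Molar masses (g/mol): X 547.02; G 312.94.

n(X) = 30480 / 547.02 = 55.72 mol
n(G) = (1/1) × 55.72 = 55.72 mol
mass = 55.72 × 312.94 = 17440 g

17440 g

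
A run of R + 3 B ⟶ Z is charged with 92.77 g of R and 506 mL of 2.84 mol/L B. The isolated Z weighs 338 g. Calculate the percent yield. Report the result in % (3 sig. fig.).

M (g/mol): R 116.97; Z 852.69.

n(R) = 92.77 / 116.97 = 0.7931 mol
n(B) = 2.84 × 506.0/1000 = 1.437 mol
n/ν for R = 0.7931/1 = 0.7931
n/ν for B = 1.437/3 = 0.4790
Smallest n/ν is B → limiting reagent.
theoretical n(Z) = (1/3) × 1.437 = 0.4790 mol → 408.4 g
% yield = 338 / 408.4 × 100 = 82.76 %

82.8 %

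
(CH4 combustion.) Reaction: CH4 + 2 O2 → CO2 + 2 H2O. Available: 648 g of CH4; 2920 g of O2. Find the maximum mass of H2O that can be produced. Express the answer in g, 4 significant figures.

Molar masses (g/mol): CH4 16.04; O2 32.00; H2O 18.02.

n(CH4) = 648.0 / 16.04 = 40.40 mol
n(O2) = 2920 / 32.00 = 91.25 mol
n/ν → CH4: 40.40, O2: 45.63; CH4 is limiting.
n(H2O) = (2/1) × 40.40 = 80.80 mol
mass = 80.80 × 18.02 = 1456 g

1456 g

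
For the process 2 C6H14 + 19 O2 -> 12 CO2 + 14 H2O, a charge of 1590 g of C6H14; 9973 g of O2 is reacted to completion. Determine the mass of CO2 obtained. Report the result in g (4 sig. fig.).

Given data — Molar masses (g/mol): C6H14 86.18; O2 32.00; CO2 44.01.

n(C6H14) = 1590 / 86.18 = 18.45 mol
n(O2) = 9973 / 32.00 = 311.7 mol
n/ν → C6H14: 9.225, O2: 16.41; C6H14 is limiting.
n(CO2) = (12/2) × 18.45 = 110.7 mol
mass = 110.7 × 44.01 = 4872 g

4872 g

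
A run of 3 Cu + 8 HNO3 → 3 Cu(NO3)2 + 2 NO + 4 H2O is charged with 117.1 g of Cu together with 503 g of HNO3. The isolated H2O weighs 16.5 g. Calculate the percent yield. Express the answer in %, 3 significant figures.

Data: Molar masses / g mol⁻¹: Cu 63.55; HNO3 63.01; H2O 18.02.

n(Cu) = 117.1 / 63.55 = 1.843 mol
n(HNO3) = 503.0 / 63.01 = 7.983 mol
n/ν → Cu: 0.6143, HNO3: 0.9979; Cu is limiting.
theoretical n(H2O) = (4/3) × 1.843 = 2.457 mol → 44.28 g
% yield = 16.5 / 44.28 × 100 = 37.26 %

37.3 %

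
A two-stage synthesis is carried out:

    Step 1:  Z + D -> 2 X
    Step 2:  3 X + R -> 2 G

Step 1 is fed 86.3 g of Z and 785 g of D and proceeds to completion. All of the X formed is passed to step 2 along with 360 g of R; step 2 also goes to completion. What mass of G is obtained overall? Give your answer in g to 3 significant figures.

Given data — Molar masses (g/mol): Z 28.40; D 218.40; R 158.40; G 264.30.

Step 1:
n(Z) = 86.30 / 28.40 = 3.039 mol
n(D) = 785.0 / 218.40 = 3.594 mol
n/ν for Z = 3.039/1 = 3.039
n/ν for D = 3.594/1 = 3.594
Smallest n/ν is Z → limiting reagent.
n(X) produced = (2/1) × 3.039 = 6.078 mol
Step 2:
n(X) available = 6.078 mol
n(R) = 360.0 / 158.40 = 2.273 mol
n/ν for X = 6.078/3 = 2.026
n/ν for R = 2.273/1 = 2.273
Smallest n/ν is X → limiting reagent.
n(G) = (2/3) × 6.078 = 4.052 mol
mass = 4.052 × 264.30 = 1071 g

1070 g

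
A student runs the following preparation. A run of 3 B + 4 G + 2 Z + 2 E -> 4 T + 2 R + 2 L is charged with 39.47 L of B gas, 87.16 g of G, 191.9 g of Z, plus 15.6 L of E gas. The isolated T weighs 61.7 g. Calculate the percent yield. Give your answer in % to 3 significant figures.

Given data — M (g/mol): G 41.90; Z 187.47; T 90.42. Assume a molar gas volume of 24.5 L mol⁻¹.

53.6 %

n(B) = 39.47 / 24.5 = 1.611 mol
n(G) = 87.16 / 41.90 = 2.080 mol
n(Z) = 191.9 / 187.47 = 1.024 mol
n(E) = 15.60 / 24.5 = 0.6367 mol
n/ν for B = 1.611/3 = 0.5370
n/ν for G = 2.080/4 = 0.5200
n/ν for Z = 1.024/2 = 0.5120
n/ν for E = 0.6367/2 = 0.3184
Smallest n/ν is E → limiting reagent.
theoretical n(T) = (4/2) × 0.6367 = 1.273 mol → 115.1 g
% yield = 61.7 / 115.1 × 100 = 53.61 %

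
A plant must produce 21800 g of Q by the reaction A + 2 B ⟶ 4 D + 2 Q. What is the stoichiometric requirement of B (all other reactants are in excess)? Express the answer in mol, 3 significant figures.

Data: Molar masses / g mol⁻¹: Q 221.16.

n(Q) = 21800 / 221.16 = 98.57 mol
n(B) = (2/2) × 98.57 = 98.57 mol

98.6 mol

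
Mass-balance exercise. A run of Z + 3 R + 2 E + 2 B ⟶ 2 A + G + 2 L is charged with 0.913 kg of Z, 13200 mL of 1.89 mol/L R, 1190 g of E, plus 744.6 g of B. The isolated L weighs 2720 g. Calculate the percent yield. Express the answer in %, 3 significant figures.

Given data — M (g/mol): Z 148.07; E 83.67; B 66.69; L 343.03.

71.0 %

n(Z) = 0.9130×1000 / 148.07 = 6.166 mol
n(R) = 1.89 × 13200/1000 = 24.95 mol
n(E) = 1190 / 83.67 = 14.22 mol
n(B) = 744.6 / 66.69 = 11.17 mol
n/ν for Z = 6.166/1 = 6.166
n/ν for R = 24.95/3 = 8.317
n/ν for E = 14.22/2 = 7.110
n/ν for B = 11.17/2 = 5.585
Smallest n/ν is B → limiting reagent.
theoretical n(L) = (2/2) × 11.17 = 11.17 mol → 3832 g
% yield = 2720 / 3832 × 100 = 70.98 %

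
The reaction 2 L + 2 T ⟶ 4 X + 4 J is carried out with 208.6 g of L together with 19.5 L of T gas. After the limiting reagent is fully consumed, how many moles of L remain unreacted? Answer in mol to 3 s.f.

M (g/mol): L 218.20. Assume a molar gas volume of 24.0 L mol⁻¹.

n(L) = 208.6 / 218.20 = 0.9560 mol
n(T) = 19.50 / 24.0 = 0.8125 mol
n/ν for L = 0.9560/2 = 0.4780
n/ν for T = 0.8125/2 = 0.4063
Smallest n/ν is T → limiting reagent.
L consumed = (2/2) × 0.8125 = 0.8125 mol
L remaining = 0.9560 − 0.8125 = 0.1435 mol

0.144 mol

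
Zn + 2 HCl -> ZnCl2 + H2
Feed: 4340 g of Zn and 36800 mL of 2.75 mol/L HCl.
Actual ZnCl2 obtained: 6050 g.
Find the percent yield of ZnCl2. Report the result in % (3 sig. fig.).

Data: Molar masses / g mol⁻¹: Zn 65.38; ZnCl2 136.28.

87.7 %

n(Zn) = 4340 / 65.38 = 66.38 mol
n(HCl) = 2.75 × 36800/1000 = 101.2 mol
n/ν → Zn: 66.38, HCl: 50.60; HCl is limiting.
theoretical n(ZnCl2) = (1/2) × 101.2 = 50.60 mol → 6896 g
% yield = 6050 / 6896 × 100 = 87.73 %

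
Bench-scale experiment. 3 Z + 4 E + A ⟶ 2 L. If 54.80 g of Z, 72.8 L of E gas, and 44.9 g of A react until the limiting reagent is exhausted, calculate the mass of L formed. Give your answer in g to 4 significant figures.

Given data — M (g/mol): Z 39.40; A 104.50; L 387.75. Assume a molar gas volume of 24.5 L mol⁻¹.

n(Z) = 54.80 / 39.40 = 1.391 mol
n(E) = 72.80 / 24.5 = 2.971 mol
n(A) = 44.90 / 104.50 = 0.4297 mol
n/ν → Z: 0.4637, E: 0.7428, A: 0.4297; A is limiting.
n(L) = (2/1) × 0.4297 = 0.8594 mol
mass = 0.8594 × 387.75 = 333.2 g

333.2 g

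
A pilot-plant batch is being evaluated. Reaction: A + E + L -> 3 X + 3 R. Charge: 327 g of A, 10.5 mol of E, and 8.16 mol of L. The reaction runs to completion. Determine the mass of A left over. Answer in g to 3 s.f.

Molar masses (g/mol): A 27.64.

n(A) = 327.0 / 27.64 = 11.83 mol
n(E) = 10.50 mol
n(L) = 8.160 mol
n/ν → A: 11.83, E: 10.50, L: 8.160; L is limiting.
A consumed = (1/1) × 8.160 = 8.160 mol
A remaining = 11.83 − 8.160 = 3.670 mol
mass = 3.670 × 27.64 = 101.4 g

101 g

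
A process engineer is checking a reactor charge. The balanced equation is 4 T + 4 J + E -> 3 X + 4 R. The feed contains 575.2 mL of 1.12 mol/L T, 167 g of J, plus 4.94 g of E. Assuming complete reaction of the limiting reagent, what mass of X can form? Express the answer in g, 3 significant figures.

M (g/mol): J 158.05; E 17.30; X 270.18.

131 g

n(T) = 1.12 × 575.2/1000 = 0.6442 mol
n(J) = 167.0 / 158.05 = 1.057 mol
n(E) = 4.940 / 17.30 = 0.2855 mol
n/ν for T = 0.6442/4 = 0.1611
n/ν for J = 1.057/4 = 0.2643
n/ν for E = 0.2855/1 = 0.2855
Smallest n/ν is T → limiting reagent.
n(X) = (3/4) × 0.6442 = 0.4832 mol
mass = 0.4832 × 270.18 = 130.6 g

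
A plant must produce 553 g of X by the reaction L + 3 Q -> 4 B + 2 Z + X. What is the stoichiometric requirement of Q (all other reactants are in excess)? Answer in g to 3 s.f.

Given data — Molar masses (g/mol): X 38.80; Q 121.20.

5180 g

n(X) = 553 / 38.80 = 14.25 mol
n(Q) = (3/1) × 14.25 = 42.75 mol
mass = 42.75 × 121.20 = 5181 g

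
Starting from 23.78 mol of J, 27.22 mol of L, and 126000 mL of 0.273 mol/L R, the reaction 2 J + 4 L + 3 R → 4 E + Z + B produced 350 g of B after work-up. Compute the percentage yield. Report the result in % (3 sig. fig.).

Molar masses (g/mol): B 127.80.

n(J) = 23.78 mol
n(L) = 27.22 mol
n(R) = 0.273 × 126000/1000 = 34.40 mol
n/ν → J: 11.89, L: 6.805, R: 11.47; L is limiting.
theoretical n(B) = (1/4) × 27.22 = 6.805 mol → 869.7 g
% yield = 350 / 869.7 × 100 = 40.24 %

40.2 %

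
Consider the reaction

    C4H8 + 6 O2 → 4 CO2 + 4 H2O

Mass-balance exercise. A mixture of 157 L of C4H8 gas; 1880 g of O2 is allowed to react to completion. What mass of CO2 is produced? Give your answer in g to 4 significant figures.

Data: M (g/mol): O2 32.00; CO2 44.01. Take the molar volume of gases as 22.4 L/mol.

n(C4H8) = 157.0 / 22.4 = 7.009 mol
n(O2) = 1880 / 32.00 = 58.75 mol
n/ν for C4H8 = 7.009/1 = 7.009
n/ν for O2 = 58.75/6 = 9.792
Smallest n/ν is C4H8 → limiting reagent.
n(CO2) = (4/1) × 7.009 = 28.04 mol
mass = 28.04 × 44.01 = 1234 g

1234 g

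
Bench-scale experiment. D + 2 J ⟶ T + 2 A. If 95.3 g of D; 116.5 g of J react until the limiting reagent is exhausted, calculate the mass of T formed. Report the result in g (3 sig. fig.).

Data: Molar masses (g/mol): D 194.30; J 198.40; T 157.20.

46.2 g

n(D) = 95.30 / 194.30 = 0.4905 mol
n(J) = 116.5 / 198.40 = 0.5872 mol
n/ν for D = 0.4905/1 = 0.4905
n/ν for J = 0.5872/2 = 0.2936
Smallest n/ν is J → limiting reagent.
n(T) = (1/2) × 0.5872 = 0.2936 mol
mass = 0.2936 × 157.20 = 46.15 g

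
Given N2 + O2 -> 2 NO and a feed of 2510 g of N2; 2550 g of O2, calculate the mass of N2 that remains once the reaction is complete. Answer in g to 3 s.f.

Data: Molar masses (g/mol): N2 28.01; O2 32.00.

278 g

n(N2) = 2510 / 28.01 = 89.61 mol
n(O2) = 2550 / 32.00 = 79.69 mol
n/ν for N2 = 89.61/1 = 89.61
n/ν for O2 = 79.69/1 = 79.69
Smallest n/ν is O2 → limiting reagent.
N2 consumed = (1/1) × 79.69 = 79.69 mol
N2 remaining = 89.61 − 79.69 = 9.920 mol
mass = 9.920 × 28.01 = 277.9 g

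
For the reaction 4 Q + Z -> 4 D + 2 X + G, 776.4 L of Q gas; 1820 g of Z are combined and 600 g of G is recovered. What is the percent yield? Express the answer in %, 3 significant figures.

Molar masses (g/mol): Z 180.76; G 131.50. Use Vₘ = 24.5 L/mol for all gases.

n(Q) = 776.4 / 24.5 = 31.69 mol
n(Z) = 1820 / 180.76 = 10.07 mol
n/ν → Q: 7.923, Z: 10.07; Q is limiting.
theoretical n(G) = (1/4) × 31.69 = 7.923 mol → 1042 g
% yield = 600 / 1042 × 100 = 57.58 %

57.6 %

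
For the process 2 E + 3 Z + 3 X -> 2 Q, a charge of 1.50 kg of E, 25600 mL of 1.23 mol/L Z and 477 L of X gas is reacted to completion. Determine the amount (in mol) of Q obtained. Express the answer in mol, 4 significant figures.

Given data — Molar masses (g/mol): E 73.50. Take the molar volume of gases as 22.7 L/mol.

14.01 mol

n(E) = 1.500×1000 / 73.50 = 20.41 mol
n(Z) = 1.23 × 25600/1000 = 31.49 mol
n(X) = 477.0 / 22.7 = 21.01 mol
n/ν → E: 10.21, Z: 10.50, X: 7.003; X is limiting.
n(Q) = (2/3) × 21.01 = 14.01 mol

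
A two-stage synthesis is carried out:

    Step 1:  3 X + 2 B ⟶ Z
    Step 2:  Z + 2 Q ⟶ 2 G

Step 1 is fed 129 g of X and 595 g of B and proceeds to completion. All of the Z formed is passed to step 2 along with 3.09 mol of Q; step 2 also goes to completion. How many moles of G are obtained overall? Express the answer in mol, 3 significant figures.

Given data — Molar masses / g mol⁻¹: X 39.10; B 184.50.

Step 1:
n(X) = 129.0 / 39.10 = 3.299 mol
n(B) = 595.0 / 184.50 = 3.225 mol
n/ν → X: 1.100, B: 1.613; X is limiting.
n(Z) produced = (1/3) × 3.299 = 1.100 mol
Step 2:
n(Z) available = 1.100 mol
n(Q) = 3.090 mol
n/ν → Z: 1.100, Q: 1.545; Z is limiting.
n(G) = (2/1) × 1.100 = 2.200 mol

2.20 mol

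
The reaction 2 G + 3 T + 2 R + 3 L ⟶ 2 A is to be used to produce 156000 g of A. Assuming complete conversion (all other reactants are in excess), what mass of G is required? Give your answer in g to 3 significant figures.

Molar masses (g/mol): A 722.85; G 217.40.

n(A) = 156000 / 722.85 = 215.8 mol
n(G) = (2/2) × 215.8 = 215.8 mol
mass = 215.8 × 217.40 = 46910 g

46900 g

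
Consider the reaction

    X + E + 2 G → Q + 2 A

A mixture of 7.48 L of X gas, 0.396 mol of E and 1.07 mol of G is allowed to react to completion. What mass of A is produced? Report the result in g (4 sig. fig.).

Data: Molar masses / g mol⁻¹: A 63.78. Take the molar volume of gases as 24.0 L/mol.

n(X) = 7.480 / 24.0 = 0.3117 mol
n(E) = 0.3960 mol
n(G) = 1.070 mol
n/ν → X: 0.3117, E: 0.3960, G: 0.5350; X is limiting.
n(A) = (2/1) × 0.3117 = 0.6234 mol
mass = 0.6234 × 63.78 = 39.76 g

39.76 g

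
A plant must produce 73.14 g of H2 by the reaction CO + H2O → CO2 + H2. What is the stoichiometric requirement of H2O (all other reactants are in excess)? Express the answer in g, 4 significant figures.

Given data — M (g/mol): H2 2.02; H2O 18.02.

n(H2) = 73.14 / 2.02 = 36.21 mol
n(H2O) = (1/1) × 36.21 = 36.21 mol
mass = 36.21 × 18.02 = 652.5 g

652.5 g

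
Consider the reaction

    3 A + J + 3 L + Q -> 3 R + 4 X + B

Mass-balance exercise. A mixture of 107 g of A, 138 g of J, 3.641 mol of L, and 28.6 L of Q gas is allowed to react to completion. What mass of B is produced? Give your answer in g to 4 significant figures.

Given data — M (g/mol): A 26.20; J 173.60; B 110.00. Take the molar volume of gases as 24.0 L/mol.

87.44 g

n(A) = 107.0 / 26.20 = 4.084 mol
n(J) = 138.0 / 173.60 = 0.7949 mol
n(L) = 3.641 mol
n(Q) = 28.60 / 24.0 = 1.192 mol
n/ν for A = 4.084/3 = 1.361
n/ν for J = 0.7949/1 = 0.7949
n/ν for L = 3.641/3 = 1.214
n/ν for Q = 1.192/1 = 1.192
Smallest n/ν is J → limiting reagent.
n(B) = (1/1) × 0.7949 = 0.7949 mol
mass = 0.7949 × 110.00 = 87.44 g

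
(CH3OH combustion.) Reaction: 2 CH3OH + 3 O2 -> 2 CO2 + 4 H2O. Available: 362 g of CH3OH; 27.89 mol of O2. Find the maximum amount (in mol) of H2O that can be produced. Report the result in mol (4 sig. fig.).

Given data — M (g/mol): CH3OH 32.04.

22.60 mol

n(CH3OH) = 362.0 / 32.04 = 11.30 mol
n(O2) = 27.89 mol
n/ν for CH3OH = 11.30/2 = 5.650
n/ν for O2 = 27.89/3 = 9.297
Smallest n/ν is CH3OH → limiting reagent.
n(H2O) = (4/2) × 11.30 = 22.60 mol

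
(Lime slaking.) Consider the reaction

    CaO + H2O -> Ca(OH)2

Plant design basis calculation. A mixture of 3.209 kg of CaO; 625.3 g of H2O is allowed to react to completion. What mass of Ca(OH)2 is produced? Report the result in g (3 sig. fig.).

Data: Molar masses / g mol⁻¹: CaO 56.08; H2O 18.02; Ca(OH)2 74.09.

2570 g

n(CaO) = 3.209×1000 / 56.08 = 57.22 mol
n(H2O) = 625.3 / 18.02 = 34.70 mol
n/ν for CaO = 57.22/1 = 57.22
n/ν for H2O = 34.70/1 = 34.70
Smallest n/ν is H2O → limiting reagent.
n(Ca(OH)2) = (1/1) × 34.70 = 34.70 mol
mass = 34.70 × 74.09 = 2571 g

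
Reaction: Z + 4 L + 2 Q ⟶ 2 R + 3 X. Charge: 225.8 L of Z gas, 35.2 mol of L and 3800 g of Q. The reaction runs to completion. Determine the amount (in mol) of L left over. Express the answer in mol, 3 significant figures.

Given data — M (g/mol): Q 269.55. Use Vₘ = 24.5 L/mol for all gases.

n(Z) = 225.8 / 24.5 = 9.216 mol
n(L) = 35.20 mol
n(Q) = 3800 / 269.55 = 14.10 mol
n/ν for Z = 9.216/1 = 9.216
n/ν for L = 35.20/4 = 8.800
n/ν for Q = 14.10/2 = 7.050
Smallest n/ν is Q → limiting reagent.
L consumed = (4/2) × 14.10 = 28.20 mol
L remaining = 35.20 − 28.20 = 7.000 mol

7.00 mol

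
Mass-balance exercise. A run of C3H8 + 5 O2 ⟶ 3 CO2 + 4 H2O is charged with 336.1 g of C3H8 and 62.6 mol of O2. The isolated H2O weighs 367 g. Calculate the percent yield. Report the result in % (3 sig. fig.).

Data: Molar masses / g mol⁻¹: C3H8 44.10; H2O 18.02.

n(C3H8) = 336.1 / 44.10 = 7.621 mol
n(O2) = 62.60 mol
n/ν → C3H8: 7.621, O2: 12.52; C3H8 is limiting.
theoretical n(H2O) = (4/1) × 7.621 = 30.48 mol → 549.2 g
% yield = 367 / 549.2 × 100 = 66.82 %

66.8 %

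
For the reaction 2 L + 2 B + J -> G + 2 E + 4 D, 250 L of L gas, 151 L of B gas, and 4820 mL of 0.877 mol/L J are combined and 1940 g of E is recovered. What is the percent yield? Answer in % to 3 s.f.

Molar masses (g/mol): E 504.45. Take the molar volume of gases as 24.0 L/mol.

61.1 %

n(L) = 250.0 / 24.0 = 10.42 mol
n(B) = 151.0 / 24.0 = 6.292 mol
n(J) = 0.877 × 4820/1000 = 4.227 mol
n/ν → L: 5.210, B: 3.146, J: 4.227; B is limiting.
theoretical n(E) = (2/2) × 6.292 = 6.292 mol → 3174 g
% yield = 1940 / 3174 × 100 = 61.12 %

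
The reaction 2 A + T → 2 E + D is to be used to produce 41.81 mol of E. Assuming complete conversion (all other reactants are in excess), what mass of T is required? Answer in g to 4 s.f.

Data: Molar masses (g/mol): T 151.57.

n(E) = 41.81 mol
n(T) = (1/2) × 41.81 = 20.91 mol
mass = 20.91 × 151.57 = 3169 g

3169 g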